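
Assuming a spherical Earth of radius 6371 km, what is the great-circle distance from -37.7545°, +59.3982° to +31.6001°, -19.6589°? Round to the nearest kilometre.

11245 km

Δλ = -19.6589 − 59.3982 = -79.0571°.
Δφ = 31.6001 − -37.7545 = 69.3546°.
a = sin²(Δφ/2) + cos φ₁ · cos φ₂ · sin²(Δλ/2) = 0.596496.
c = 2·atan2(√a, √(1−a)) = 1.76501 rad → d = 6371·c ≈ 11244.86 km.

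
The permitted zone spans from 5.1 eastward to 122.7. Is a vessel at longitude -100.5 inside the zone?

No

Band width going east from +5.1° to +122.7°: ((122.7 − 5.1) mod 360) = 117.6°.
Offset of -100.5° east of the west edge: ((-100.5 − 5.1) mod 360) = 254.4°.
254.4° > 117.6° ⇒ outside.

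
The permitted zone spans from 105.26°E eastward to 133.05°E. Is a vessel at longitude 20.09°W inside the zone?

No

Band width going east from +105.26° to +133.05°: ((133.05 − 105.26) mod 360) = 27.79°.
Offset of -20.09° east of the west edge: ((-20.09 − 105.26) mod 360) = 234.65°.
234.65° > 27.79° ⇒ outside.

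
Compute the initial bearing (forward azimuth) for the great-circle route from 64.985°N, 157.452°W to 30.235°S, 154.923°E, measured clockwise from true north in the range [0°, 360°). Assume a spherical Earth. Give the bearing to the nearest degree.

221°

Δλ = 154.923 − -157.452 = 312.375°; wrapped into (−180°, 180°]: -47.625°.
θ = atan2( sin Δλ · cos φ₂ , cos φ₁ · sin φ₂ − sin φ₁ · cos φ₂ · cos Δλ )
  = atan2(-0.63826, -0.74060) = -139.245° → normalised to [0°, 360°): 220.755°.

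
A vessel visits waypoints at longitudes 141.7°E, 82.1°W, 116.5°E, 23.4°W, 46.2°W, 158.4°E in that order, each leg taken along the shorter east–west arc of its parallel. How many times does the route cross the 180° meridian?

Leg 1: +141.7° → -82.1°, shortest Δλ = 136.2° (east) — crosses 180°.
Leg 2: -82.1° → +116.5°, shortest Δλ = -161.4° (west) — crosses 180°.
Leg 3: +116.5° → -23.4°, shortest Δλ = -139.9° (west) — does not cross 180°.
Leg 4: -23.4° → -46.2°, shortest Δλ = -22.8° (west) — does not cross 180°.
Leg 5: -46.2° → +158.4°, shortest Δλ = -155.4° (west) — crosses 180°.
Total crossings: 3.

3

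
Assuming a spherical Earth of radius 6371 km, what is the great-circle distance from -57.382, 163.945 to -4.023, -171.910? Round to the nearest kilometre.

6299 km

Δλ = -171.910 − 163.945 = -335.855°; wrapped into (−180°, 180°]: 24.145°.
Δφ = -4.023 − -57.382 = 53.359°.
a = sin²(Δφ/2) + cos φ₁ · cos φ₂ · sin²(Δλ/2) = 0.225122.
c = 2·atan2(√a, √(1−a)) = 0.98872 rad → d = 6371·c ≈ 6299.15 km.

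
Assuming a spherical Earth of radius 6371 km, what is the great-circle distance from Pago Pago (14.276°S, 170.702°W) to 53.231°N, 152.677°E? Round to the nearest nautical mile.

4470 nmi

Δλ = 152.677 − -170.702 = 323.379°; wrapped into (−180°, 180°]: -36.621°.
Δφ = 53.231 − -14.276 = 67.507°.
a = sin²(Δφ/2) + cos φ₁ · cos φ₂ · sin²(Δλ/2) = 0.365971.
c = 2·atan2(√a, √(1−a)) = 1.29942 rad → d = 6371·c ≈ 8278.61 km ≈ 4470.09 nmi.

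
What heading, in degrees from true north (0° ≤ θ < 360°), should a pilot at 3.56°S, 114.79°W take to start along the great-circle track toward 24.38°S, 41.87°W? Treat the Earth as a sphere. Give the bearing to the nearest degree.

114°

Δλ = -41.87 − -114.79 = 72.92°.
θ = atan2( sin Δλ · cos φ₂ , cos φ₁ · sin φ₂ − sin φ₁ · cos φ₂ · cos Δλ )
  = atan2(0.87066, -0.39538) = 114.424° → normalised to [0°, 360°): 114.424°.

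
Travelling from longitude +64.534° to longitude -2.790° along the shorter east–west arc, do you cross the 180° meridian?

No

Signed shortest Δλ = ((-2.790 − 64.534 + 180) mod 360) − 180 = -67.324°.
Going west by 67.324° from +64.534° reaches -2.790° without touching 180°.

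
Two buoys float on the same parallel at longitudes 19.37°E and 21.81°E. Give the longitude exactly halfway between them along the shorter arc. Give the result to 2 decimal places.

20.59°E

Signed shortest Δλ from +19.37° to +21.81° is +2.44°.
Midpoint longitude = +19.37° + (+2.44°)/2 = +19.37° + 1.22° = +20.59°.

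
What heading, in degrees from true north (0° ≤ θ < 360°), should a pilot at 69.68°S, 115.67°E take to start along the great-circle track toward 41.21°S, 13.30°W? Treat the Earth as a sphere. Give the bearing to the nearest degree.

221°

Δλ = -13.30 − 115.67 = -128.97°.
θ = atan2( sin Δλ · cos φ₂ , cos φ₁ · sin φ₂ − sin φ₁ · cos φ₂ · cos Δλ )
  = atan2(-0.58489, -0.67247) = -138.984° → normalised to [0°, 360°): 221.016°.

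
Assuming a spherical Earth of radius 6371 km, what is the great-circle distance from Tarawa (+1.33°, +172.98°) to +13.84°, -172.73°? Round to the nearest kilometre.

2099 km

Δλ = -172.73 − 172.98 = -345.71°; wrapped into (−180°, 180°]: 14.29°.
Δφ = 13.84 − 1.33 = 12.51°.
a = sin²(Δφ/2) + cos φ₁ · cos φ₂ · sin²(Δλ/2) = 0.026888.
c = 2·atan2(√a, √(1−a)) = 0.32944 rad → d = 6371·c ≈ 2098.87 km.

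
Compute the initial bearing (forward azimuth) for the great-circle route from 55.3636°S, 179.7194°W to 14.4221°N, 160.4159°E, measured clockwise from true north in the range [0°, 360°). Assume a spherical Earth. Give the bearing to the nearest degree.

340°

Δλ = 160.4159 − -179.7194 = 340.1353°; wrapped into (−180°, 180°]: -19.8647°.
θ = atan2( sin Δλ · cos φ₂ , cos φ₁ · sin φ₂ − sin φ₁ · cos φ₂ · cos Δλ )
  = atan2(-0.32909, 0.89099) = -20.272° → normalised to [0°, 360°): 339.728°.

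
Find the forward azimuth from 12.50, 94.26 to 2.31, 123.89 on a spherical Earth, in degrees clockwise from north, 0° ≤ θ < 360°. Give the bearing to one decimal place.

106.7°

Δλ = 123.89 − 94.26 = 29.63°.
θ = atan2( sin Δλ · cos φ₂ , cos φ₁ · sin φ₂ − sin φ₁ · cos φ₂ · cos Δλ )
  = atan2(0.49400, -0.14863) = 106.746° → normalised to [0°, 360°): 106.746°.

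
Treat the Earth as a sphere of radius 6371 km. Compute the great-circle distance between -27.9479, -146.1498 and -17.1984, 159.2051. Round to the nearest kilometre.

Δλ = 159.2051 − -146.1498 = 305.3549°; wrapped into (−180°, 180°]: -54.6451°.
Δφ = -17.1984 − -27.9479 = 10.7495°.
a = sin²(Δφ/2) + cos φ₁ · cos φ₂ · sin²(Δλ/2) = 0.186562.
c = 2·atan2(√a, √(1−a)) = 0.89326 rad → d = 6371·c ≈ 5690.95 km.

5691 km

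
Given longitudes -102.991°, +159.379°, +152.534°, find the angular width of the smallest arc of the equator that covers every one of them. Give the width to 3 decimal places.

104.475°

Sort the longitudes: -102.991°, +152.534°, +159.379°.
Eastward gaps between consecutive values (wrapping around): 255.525°, 6.845°, 97.630°.
Largest gap = 255.525° ⇒ minimal covering band is its complement: 360° − 255.525° = 104.475°.
Band runs from +152.534° eastward to -102.991°, crossing the antimeridian.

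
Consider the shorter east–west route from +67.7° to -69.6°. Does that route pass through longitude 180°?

No

Signed shortest Δλ = ((-69.6 − 67.7 + 180) mod 360) − 180 = -137.3°.
Going west by 137.3° from +67.7° reaches -69.6° without touching 180°.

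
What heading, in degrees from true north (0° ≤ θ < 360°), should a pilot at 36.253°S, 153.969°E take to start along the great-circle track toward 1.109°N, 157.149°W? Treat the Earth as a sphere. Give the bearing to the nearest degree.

Δλ = -157.149 − 153.969 = -311.118°; wrapped into (−180°, 180°]: 48.882°.
θ = atan2( sin Δλ · cos φ₂ , cos φ₁ · sin φ₂ − sin φ₁ · cos φ₂ · cos Δλ )
  = atan2(0.75322, 0.40441) = 61.768° → normalised to [0°, 360°): 61.768°.

62°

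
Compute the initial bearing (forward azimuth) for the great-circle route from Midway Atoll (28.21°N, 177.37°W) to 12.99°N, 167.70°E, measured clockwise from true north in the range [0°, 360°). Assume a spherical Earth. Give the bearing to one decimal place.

Δλ = 167.70 − -177.37 = 345.07°; wrapped into (−180°, 180°]: -14.93°.
θ = atan2( sin Δλ · cos φ₂ , cos φ₁ · sin φ₂ − sin φ₁ · cos φ₂ · cos Δλ )
  = atan2(-0.25105, -0.24698) = -134.532° → normalised to [0°, 360°): 225.468°.

225.5°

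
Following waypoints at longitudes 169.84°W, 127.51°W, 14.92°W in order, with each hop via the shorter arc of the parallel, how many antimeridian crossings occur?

Leg 1: -169.84° → -127.51°, shortest Δλ = 42.33° (east) — does not cross 180°.
Leg 2: -127.51° → -14.92°, shortest Δλ = 112.59° (east) — does not cross 180°.
Total crossings: 0.

0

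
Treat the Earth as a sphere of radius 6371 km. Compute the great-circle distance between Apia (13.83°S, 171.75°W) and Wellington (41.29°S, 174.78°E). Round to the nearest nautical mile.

Δλ = 174.78 − -171.75 = 346.53°; wrapped into (−180°, 180°]: -13.47°.
Δφ = -41.29 − -13.83 = -27.46°.
a = sin²(Δφ/2) + cos φ₁ · cos φ₂ · sin²(Δλ/2) = 0.066368.
c = 2·atan2(√a, √(1−a)) = 0.52112 rad → d = 6371·c ≈ 3320.04 km ≈ 1792.68 nmi.

1793 nmi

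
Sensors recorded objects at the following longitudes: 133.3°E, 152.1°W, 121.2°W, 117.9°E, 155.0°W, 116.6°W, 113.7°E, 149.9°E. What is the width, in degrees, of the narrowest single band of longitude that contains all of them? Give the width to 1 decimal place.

129.7°

Sort the longitudes: -155.0°, -152.1°, -121.2°, -116.6°, +113.7°, +117.9°, +133.3°, +149.9°.
Eastward gaps between consecutive values (wrapping around): 2.9°, 30.9°, 4.6°, 230.3°, 4.2°, 15.4°, 16.6°, 55.1°.
Largest gap = 230.3° ⇒ minimal covering band is its complement: 360° − 230.3° = 129.7°.
Band runs from +113.7° eastward to -116.6°, crossing the antimeridian.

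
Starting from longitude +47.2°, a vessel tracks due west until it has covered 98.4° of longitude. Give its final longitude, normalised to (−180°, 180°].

-51.2°

Start at +47.2°; shift −98.4° → -51.2°.
-51.2° already lies in (−180°, 180°].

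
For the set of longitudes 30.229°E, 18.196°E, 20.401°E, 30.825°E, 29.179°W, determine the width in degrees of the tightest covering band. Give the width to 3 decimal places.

Sort the longitudes: -29.179°, +18.196°, +20.401°, +30.229°, +30.825°.
Eastward gaps between consecutive values (wrapping around): 47.375°, 2.205°, 9.828°, 0.596°, 299.996°.
Largest gap = 299.996° ⇒ minimal covering band is its complement: 360° − 299.996° = 60.004°.
Band runs from -29.179° eastward to +30.825°.

60.004°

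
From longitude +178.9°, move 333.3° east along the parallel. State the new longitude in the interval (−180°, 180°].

+152.2°

Start at +178.9°; shift +333.3° → +512.2°.
+512.2° lies outside (−180°, 180°]; subtract 360° → +152.2°.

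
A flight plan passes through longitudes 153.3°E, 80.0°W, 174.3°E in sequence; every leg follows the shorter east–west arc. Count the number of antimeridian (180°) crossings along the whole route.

2

Leg 1: +153.3° → -80.0°, shortest Δλ = 126.7° (east) — crosses 180°.
Leg 2: -80.0° → +174.3°, shortest Δλ = -105.7° (west) — crosses 180°.
Total crossings: 2.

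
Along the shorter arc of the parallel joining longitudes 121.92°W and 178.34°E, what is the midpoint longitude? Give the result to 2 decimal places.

Signed shortest Δλ from -121.92° to +178.34° is -59.74°.
Midpoint longitude = -121.92° + (-59.74°)/2 = -121.92° − 29.87° = -151.79°.
(The naïve average (-121.92 + +178.34)/2 = 28.21° is on the wrong side of the globe.)

151.79°W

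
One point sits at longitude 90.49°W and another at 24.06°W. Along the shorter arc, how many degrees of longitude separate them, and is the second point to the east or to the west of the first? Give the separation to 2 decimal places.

66.43° east

Raw difference: -24.06 − -90.49 = 66.43°.
Normalise into (−180°, 180°]: 66.43° stays 66.43°.
Positive ⇒ the second point lies to the east; separation 66.43°.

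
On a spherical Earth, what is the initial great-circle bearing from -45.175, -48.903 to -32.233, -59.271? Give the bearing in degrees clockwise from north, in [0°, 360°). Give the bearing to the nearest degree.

Δλ = -59.271 − -48.903 = -10.368°.
θ = atan2( sin Δλ · cos φ₂ , cos φ₁ · sin φ₂ − sin φ₁ · cos φ₂ · cos Δλ )
  = atan2(-0.15223, 0.21417) = -35.406° → normalised to [0°, 360°): 324.594°.

325°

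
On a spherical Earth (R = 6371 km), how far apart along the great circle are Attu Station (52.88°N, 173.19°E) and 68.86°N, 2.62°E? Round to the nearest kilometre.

6456 km

Δλ = 2.62 − 173.19 = -170.57°.
Δφ = 68.86 − 52.88 = 15.98°.
a = sin²(Δφ/2) + cos φ₁ · cos φ₂ · sin²(Δλ/2) = 0.235497.
c = 2·atan2(√a, √(1−a)) = 1.01337 rad → d = 6371·c ≈ 6456.16 km.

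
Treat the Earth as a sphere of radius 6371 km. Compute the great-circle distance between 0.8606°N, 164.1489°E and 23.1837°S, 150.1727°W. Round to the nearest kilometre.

Δλ = -150.1727 − 164.1489 = -314.3216°; wrapped into (−180°, 180°]: 45.6784°.
Δφ = -23.1837 − 0.8606 = -24.0443°.
a = sin²(Δφ/2) + cos φ₁ · cos φ₂ · sin²(Δλ/2) = 0.181861.
c = 2·atan2(√a, √(1−a)) = 0.88113 rad → d = 6371·c ≈ 5613.69 km.

5614 km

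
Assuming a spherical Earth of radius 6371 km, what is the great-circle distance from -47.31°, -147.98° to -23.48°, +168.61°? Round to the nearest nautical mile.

2514 nmi

Δλ = 168.61 − -147.98 = 316.59°; wrapped into (−180°, 180°]: -43.41°.
Δφ = -23.48 − -47.31 = 23.83°.
a = sin²(Δφ/2) + cos φ₁ · cos φ₂ · sin²(Δλ/2) = 0.127683.
c = 2·atan2(√a, √(1−a)) = 0.73081 rad → d = 6371·c ≈ 4656.00 km ≈ 2514.04 nmi.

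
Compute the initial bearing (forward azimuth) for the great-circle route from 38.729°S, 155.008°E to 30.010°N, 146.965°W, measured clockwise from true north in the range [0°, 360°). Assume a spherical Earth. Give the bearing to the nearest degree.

47°

Δλ = -146.965 − 155.008 = -301.973°; wrapped into (−180°, 180°]: 58.027°.
θ = atan2( sin Δλ · cos φ₂ , cos φ₁ · sin φ₂ − sin φ₁ · cos φ₂ · cos Δλ )
  = atan2(0.73457, 0.67705) = 47.334° → normalised to [0°, 360°): 47.334°.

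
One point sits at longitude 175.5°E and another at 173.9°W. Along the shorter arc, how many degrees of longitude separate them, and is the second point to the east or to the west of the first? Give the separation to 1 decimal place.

Raw difference: -173.9 − 175.5 = -349.4°.
Normalise into (−180°, 180°]: -349.4° + 360° = 10.6°.
Positive ⇒ the second point lies to the east; separation 10.6°.

10.6° east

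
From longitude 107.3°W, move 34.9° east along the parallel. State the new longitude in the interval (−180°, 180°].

72.4°W

Start at -107.3°; shift +34.9° → -72.4°.
-72.4° already lies in (−180°, 180°].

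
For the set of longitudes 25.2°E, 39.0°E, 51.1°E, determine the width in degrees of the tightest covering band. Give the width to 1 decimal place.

25.9°

Sort the longitudes: +25.2°, +39.0°, +51.1°.
Eastward gaps between consecutive values (wrapping around): 13.8°, 12.1°, 334.1°.
Largest gap = 334.1° ⇒ minimal covering band is its complement: 360° − 334.1° = 25.9°.
Band runs from +25.2° eastward to +51.1°.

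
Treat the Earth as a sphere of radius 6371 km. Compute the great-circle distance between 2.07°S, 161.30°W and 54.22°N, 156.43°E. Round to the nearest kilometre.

7364 km

Δλ = 156.43 − -161.30 = 317.73°; wrapped into (−180°, 180°]: -42.27°.
Δφ = 54.22 − -2.07 = 56.29°.
a = sin²(Δφ/2) + cos φ₁ · cos φ₂ · sin²(Δλ/2) = 0.298468.
c = 2·atan2(√a, √(1−a)) = 1.15593 rad → d = 6371·c ≈ 7364.46 km.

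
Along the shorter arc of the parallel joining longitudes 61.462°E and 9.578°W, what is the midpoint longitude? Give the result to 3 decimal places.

Signed shortest Δλ from +61.462° to -9.578° is -71.040°.
Midpoint longitude = +61.462° + (-71.040°)/2 = +61.462° − 35.520° = +25.942°.

25.942°E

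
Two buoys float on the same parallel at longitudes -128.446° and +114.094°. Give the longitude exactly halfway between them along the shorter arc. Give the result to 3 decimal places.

+172.824°

Signed shortest Δλ from -128.446° to +114.094° is -117.460°.
Midpoint longitude = -128.446° + (-117.460°)/2 = -128.446° − 58.730° = -187.176°.
Normalise into (−180°, 180°]: +172.824°.
(The naïve average (-128.446 + +114.094)/2 = -7.176° is on the wrong side of the globe.)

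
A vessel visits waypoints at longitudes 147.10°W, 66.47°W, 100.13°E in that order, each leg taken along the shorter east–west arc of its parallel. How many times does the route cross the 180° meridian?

0

Leg 1: -147.10° → -66.47°, shortest Δλ = 80.63° (east) — does not cross 180°.
Leg 2: -66.47° → +100.13°, shortest Δλ = 166.6° (east) — does not cross 180°.
Total crossings: 0.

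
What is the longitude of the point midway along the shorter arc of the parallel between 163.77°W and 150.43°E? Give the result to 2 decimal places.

Signed shortest Δλ from -163.77° to +150.43° is -45.80°.
Midpoint longitude = -163.77° + (-45.80°)/2 = -163.77° − 22.90° = -186.67°.
Normalise into (−180°, 180°]: +173.33°.
(The naïve average (-163.77 + +150.43)/2 = -6.67° is on the wrong side of the globe.)

173.33°E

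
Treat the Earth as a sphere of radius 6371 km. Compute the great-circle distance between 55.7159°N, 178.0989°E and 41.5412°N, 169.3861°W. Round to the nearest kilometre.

1819 km

Δλ = -169.3861 − 178.0989 = -347.4850°; wrapped into (−180°, 180°]: 12.5150°.
Δφ = 41.5412 − 55.7159 = -14.1747°.
a = sin²(Δφ/2) + cos φ₁ · cos φ₂ · sin²(Δλ/2) = 0.020232.
c = 2·atan2(√a, √(1−a)) = 0.28545 rad → d = 6371·c ≈ 1818.59 km.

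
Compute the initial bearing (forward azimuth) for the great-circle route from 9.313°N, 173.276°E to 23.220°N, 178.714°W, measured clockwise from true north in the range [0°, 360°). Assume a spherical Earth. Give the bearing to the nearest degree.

28°

Δλ = -178.714 − 173.276 = -351.990°; wrapped into (−180°, 180°]: 8.010°.
θ = atan2( sin Δλ · cos φ₂ , cos φ₁ · sin φ₂ − sin φ₁ · cos φ₂ · cos Δλ )
  = atan2(0.12806, 0.24180) = 27.906° → normalised to [0°, 360°): 27.906°.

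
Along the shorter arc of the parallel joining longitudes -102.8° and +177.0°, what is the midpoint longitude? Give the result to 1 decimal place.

-142.9°

Signed shortest Δλ from -102.8° to +177.0° is -80.2°.
Midpoint longitude = -102.8° + (-80.2°)/2 = -102.8° − 40.1° = -142.9°.
(The naïve average (-102.8 + +177.0)/2 = 37.1° is on the wrong side of the globe.)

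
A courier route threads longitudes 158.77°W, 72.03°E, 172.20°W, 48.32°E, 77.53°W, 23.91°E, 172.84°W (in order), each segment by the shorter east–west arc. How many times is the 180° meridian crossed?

4

Leg 1: -158.77° → +72.03°, shortest Δλ = -129.2° (west) — crosses 180°.
Leg 2: +72.03° → -172.20°, shortest Δλ = 115.77° (east) — crosses 180°.
Leg 3: -172.20° → +48.32°, shortest Δλ = -139.48° (west) — crosses 180°.
Leg 4: +48.32° → -77.53°, shortest Δλ = -125.85° (west) — does not cross 180°.
Leg 5: -77.53° → +23.91°, shortest Δλ = 101.44° (east) — does not cross 180°.
Leg 6: +23.91° → -172.84°, shortest Δλ = 163.25° (east) — crosses 180°.
Total crossings: 4.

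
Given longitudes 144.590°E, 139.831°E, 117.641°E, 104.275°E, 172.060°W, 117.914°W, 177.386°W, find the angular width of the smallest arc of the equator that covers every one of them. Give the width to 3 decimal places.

137.811°

Sort the longitudes: -177.386°, -172.060°, -117.914°, +104.275°, +117.641°, +139.831°, +144.590°.
Eastward gaps between consecutive values (wrapping around): 5.326°, 54.146°, 222.189°, 13.366°, 22.190°, 4.759°, 38.024°.
Largest gap = 222.189° ⇒ minimal covering band is its complement: 360° − 222.189° = 137.811°.
Band runs from +104.275° eastward to -117.914°, crossing the antimeridian.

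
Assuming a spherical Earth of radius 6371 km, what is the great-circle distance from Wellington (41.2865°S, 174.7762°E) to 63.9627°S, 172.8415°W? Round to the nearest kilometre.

2645 km

Δλ = -172.8415 − 174.7762 = -347.6177°; wrapped into (−180°, 180°]: 12.3823°.
Δφ = -63.9627 − -41.2865 = -22.6762°.
a = sin²(Δφ/2) + cos φ₁ · cos φ₂ · sin²(Δλ/2) = 0.042487.
c = 2·atan2(√a, √(1−a)) = 0.41522 rad → d = 6371·c ≈ 2645.40 km.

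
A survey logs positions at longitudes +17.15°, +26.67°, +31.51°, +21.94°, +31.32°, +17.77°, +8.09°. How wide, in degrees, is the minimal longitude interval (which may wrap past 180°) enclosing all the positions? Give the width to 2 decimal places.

23.42°

Sort the longitudes: +8.09°, +17.15°, +17.77°, +21.94°, +26.67°, +31.32°, +31.51°.
Eastward gaps between consecutive values (wrapping around): 9.06°, 0.62°, 4.17°, 4.73°, 4.65°, 0.19°, 336.58°.
Largest gap = 336.58° ⇒ minimal covering band is its complement: 360° − 336.58° = 23.42°.
Band runs from +8.09° eastward to +31.51°.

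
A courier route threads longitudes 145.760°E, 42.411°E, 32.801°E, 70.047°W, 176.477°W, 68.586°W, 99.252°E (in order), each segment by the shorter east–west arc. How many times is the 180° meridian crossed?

Leg 1: +145.760° → +42.411°, shortest Δλ = -103.349° (west) — does not cross 180°.
Leg 2: +42.411° → +32.801°, shortest Δλ = -9.61° (west) — does not cross 180°.
Leg 3: +32.801° → -70.047°, shortest Δλ = -102.848° (west) — does not cross 180°.
Leg 4: -70.047° → -176.477°, shortest Δλ = -106.43° (west) — does not cross 180°.
Leg 5: -176.477° → -68.586°, shortest Δλ = 107.891° (east) — does not cross 180°.
Leg 6: -68.586° → +99.252°, shortest Δλ = 167.838° (east) — does not cross 180°.
Total crossings: 0.

0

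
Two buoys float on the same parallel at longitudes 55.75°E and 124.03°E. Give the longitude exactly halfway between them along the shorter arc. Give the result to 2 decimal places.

89.89°E

Signed shortest Δλ from +55.75° to +124.03° is +68.28°.
Midpoint longitude = +55.75° + (+68.28°)/2 = +55.75° + 34.14° = +89.89°.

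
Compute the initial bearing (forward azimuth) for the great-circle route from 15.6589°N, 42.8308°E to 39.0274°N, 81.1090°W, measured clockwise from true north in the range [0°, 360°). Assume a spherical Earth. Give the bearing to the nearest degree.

318°

Δλ = -81.1090 − 42.8308 = -123.9398°.
θ = atan2( sin Δλ · cos φ₂ , cos φ₁ · sin φ₂ − sin φ₁ · cos φ₂ · cos Δλ )
  = atan2(-0.64449, 0.72339) = -41.699° → normalised to [0°, 360°): 318.301°.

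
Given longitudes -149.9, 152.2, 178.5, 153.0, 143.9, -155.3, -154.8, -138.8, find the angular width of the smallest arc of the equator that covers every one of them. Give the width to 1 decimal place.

Sort the longitudes: -155.3°, -154.8°, -149.9°, -138.8°, +143.9°, +152.2°, +153.0°, +178.5°.
Eastward gaps between consecutive values (wrapping around): 0.5°, 4.9°, 11.1°, 282.7°, 8.3°, 0.8°, 25.5°, 26.2°.
Largest gap = 282.7° ⇒ minimal covering band is its complement: 360° − 282.7° = 77.3°.
Band runs from +143.9° eastward to -138.8°, crossing the antimeridian.

77.3°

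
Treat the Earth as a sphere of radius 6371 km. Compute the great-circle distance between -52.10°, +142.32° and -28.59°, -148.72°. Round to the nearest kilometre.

6134 km

Δλ = -148.72 − 142.32 = -291.04°; wrapped into (−180°, 180°]: 68.96°.
Δφ = -28.59 − -52.10 = 23.51°.
a = sin²(Δφ/2) + cos φ₁ · cos φ₂ · sin²(Δλ/2) = 0.214372.
c = 2·atan2(√a, √(1−a)) = 0.96276 rad → d = 6371·c ≈ 6133.75 km.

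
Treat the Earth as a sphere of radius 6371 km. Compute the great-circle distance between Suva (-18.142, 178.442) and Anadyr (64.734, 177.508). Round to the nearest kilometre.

9216 km

Δλ = 177.508 − 178.442 = -0.934°.
Δφ = 64.734 − -18.142 = 82.876°.
a = sin²(Δφ/2) + cos φ₁ · cos φ₂ · sin²(Δλ/2) = 0.438018.
c = 2·atan2(√a, √(1−a)) = 1.44651 rad → d = 6371·c ≈ 9215.74 km.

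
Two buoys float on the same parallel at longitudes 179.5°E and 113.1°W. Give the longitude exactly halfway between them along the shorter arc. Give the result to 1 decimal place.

146.8°W

Signed shortest Δλ from +179.5° to -113.1° is +67.4°.
Midpoint longitude = +179.5° + (+67.4°)/2 = +179.5° + 33.7° = +213.2°.
Normalise into (−180°, 180°]: -146.8°.
(The naïve average (+179.5 + -113.1)/2 = 33.2° is on the wrong side of the globe.)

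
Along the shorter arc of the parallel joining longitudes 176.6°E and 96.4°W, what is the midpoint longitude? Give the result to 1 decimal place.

139.9°W

Signed shortest Δλ from +176.6° to -96.4° is +87.0°.
Midpoint longitude = +176.6° + (+87.0°)/2 = +176.6° + 43.5° = +220.1°.
Normalise into (−180°, 180°]: -139.9°.
(The naïve average (+176.6 + -96.4)/2 = 40.1° is on the wrong side of the globe.)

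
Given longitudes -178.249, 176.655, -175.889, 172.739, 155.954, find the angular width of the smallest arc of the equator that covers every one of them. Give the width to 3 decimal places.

28.157°

Sort the longitudes: -178.249°, -175.889°, +155.954°, +172.739°, +176.655°.
Eastward gaps between consecutive values (wrapping around): 2.360°, 331.843°, 16.785°, 3.916°, 5.096°.
Largest gap = 331.843° ⇒ minimal covering band is its complement: 360° − 331.843° = 28.157°.
Band runs from +155.954° eastward to -175.889°, crossing the antimeridian.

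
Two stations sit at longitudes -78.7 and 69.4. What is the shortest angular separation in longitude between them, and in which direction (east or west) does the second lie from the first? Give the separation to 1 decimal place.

148.1° east

Raw difference: 69.4 − -78.7 = 148.1°.
Normalise into (−180°, 180°]: 148.1° stays 148.1°.
Positive ⇒ the second point lies to the east; separation 148.1°.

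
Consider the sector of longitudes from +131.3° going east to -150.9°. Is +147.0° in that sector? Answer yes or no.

Yes

Band width going east from +131.3° to -150.9°: ((-150.9 − 131.3) mod 360) = 77.8°.
Offset of +147.0° east of the west edge: ((147.0 − 131.3) mod 360) = 15.7°.
15.7° ≤ 77.8° ⇒ inside.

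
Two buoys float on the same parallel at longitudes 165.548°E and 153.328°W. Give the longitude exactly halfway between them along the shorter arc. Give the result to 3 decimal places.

Signed shortest Δλ from +165.548° to -153.328° is +41.124°.
Midpoint longitude = +165.548° + (+41.124°)/2 = +165.548° + 20.562° = +186.110°.
Normalise into (−180°, 180°]: -173.890°.
(The naïve average (+165.548 + -153.328)/2 = 6.11° is on the wrong side of the globe.)

173.890°W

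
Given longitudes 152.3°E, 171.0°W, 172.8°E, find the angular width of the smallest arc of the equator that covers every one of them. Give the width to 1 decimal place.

Sort the longitudes: -171.0°, +152.3°, +172.8°.
Eastward gaps between consecutive values (wrapping around): 323.3°, 20.5°, 16.2°.
Largest gap = 323.3° ⇒ minimal covering band is its complement: 360° − 323.3° = 36.7°.
Band runs from +152.3° eastward to -171.0°, crossing the antimeridian.

36.7°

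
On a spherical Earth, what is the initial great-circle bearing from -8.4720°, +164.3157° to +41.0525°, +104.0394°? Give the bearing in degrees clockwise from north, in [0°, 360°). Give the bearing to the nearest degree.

Δλ = 104.0394 − 164.3157 = -60.2763°.
θ = atan2( sin Δλ · cos φ₂ , cos φ₁ · sin φ₂ − sin φ₁ · cos φ₂ · cos Δλ )
  = atan2(-0.65489, 0.70467) = -42.903° → normalised to [0°, 360°): 317.097°.

317°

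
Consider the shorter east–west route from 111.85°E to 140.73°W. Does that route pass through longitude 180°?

Naïve |-140.73 − 111.85| = 252.58° > 180°, so the shorter arc goes the other way round — across 180°.
Signed shortest Δλ = ((-140.73 − 111.85 + 180) mod 360) − 180 = 107.42°.
Going east by 107.42° from +111.85° passes through 180° before reaching -140.73°.

Yes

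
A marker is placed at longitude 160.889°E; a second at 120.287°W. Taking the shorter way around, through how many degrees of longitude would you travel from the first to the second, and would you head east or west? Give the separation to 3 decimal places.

Raw difference: -120.287 − 160.889 = -281.176°.
Normalise into (−180°, 180°]: -281.176° + 360° = 78.824°.
Positive ⇒ the second point lies to the east; separation 78.824°.

78.824° east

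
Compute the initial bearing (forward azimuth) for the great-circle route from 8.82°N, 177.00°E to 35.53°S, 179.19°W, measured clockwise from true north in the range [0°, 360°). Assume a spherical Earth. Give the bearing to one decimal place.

Δλ = -179.19 − 177.00 = -356.19°; wrapped into (−180°, 180°]: 3.81°.
θ = atan2( sin Δλ · cos φ₂ , cos φ₁ · sin φ₂ − sin φ₁ · cos φ₂ · cos Δλ )
  = atan2(0.05408, -0.69876) = 175.575° → normalised to [0°, 360°): 175.575°.

175.6°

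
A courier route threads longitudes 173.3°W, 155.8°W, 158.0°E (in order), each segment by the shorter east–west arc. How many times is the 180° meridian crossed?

1

Leg 1: -173.3° → -155.8°, shortest Δλ = 17.5° (east) — does not cross 180°.
Leg 2: -155.8° → +158.0°, shortest Δλ = -46.2° (west) — crosses 180°.
Total crossings: 1.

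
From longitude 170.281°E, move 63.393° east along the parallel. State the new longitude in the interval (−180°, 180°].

Start at +170.281°; shift +63.393° → +233.674°.
+233.674° lies outside (−180°, 180°]; subtract 360° → -126.326°.

126.326°W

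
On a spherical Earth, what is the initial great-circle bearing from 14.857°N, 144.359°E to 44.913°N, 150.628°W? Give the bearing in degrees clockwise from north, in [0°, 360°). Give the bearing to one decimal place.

Δλ = -150.628 − 144.359 = -294.987°; wrapped into (−180°, 180°]: 65.013°.
θ = atan2( sin Δλ · cos φ₂ , cos φ₁ · sin φ₂ − sin φ₁ · cos φ₂ · cos Δλ )
  = atan2(0.64190, 0.60573) = 46.661° → normalised to [0°, 360°): 46.661°.

46.7°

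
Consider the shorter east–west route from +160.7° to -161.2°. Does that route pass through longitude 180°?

Naïve |-161.2 − 160.7| = 321.9° > 180°, so the shorter arc goes the other way round — across 180°.
Signed shortest Δλ = ((-161.2 − 160.7 + 180) mod 360) − 180 = 38.1°.
Going east by 38.1° from +160.7° passes through 180° before reaching -161.2°.

Yes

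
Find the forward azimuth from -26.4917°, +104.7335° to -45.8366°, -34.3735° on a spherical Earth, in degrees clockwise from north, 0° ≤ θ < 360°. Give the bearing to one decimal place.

Δλ = -34.3735 − 104.7335 = -139.1070°.
θ = atan2( sin Δλ · cos φ₂ , cos φ₁ · sin φ₂ − sin φ₁ · cos φ₂ · cos Δλ )
  = atan2(-0.45610, -0.87696) = -152.522° → normalised to [0°, 360°): 207.478°.

207.5°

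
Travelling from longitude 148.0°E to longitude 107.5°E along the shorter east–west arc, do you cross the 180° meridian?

Signed shortest Δλ = ((107.5 − 148.0 + 180) mod 360) − 180 = -40.5°.
Going west by 40.5° from +148.0° reaches +107.5° without touching 180°.

No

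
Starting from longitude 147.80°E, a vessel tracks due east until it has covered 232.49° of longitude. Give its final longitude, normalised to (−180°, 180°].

20.29°E

Start at +147.80°; shift +232.49° → +380.29°.
+380.29° lies outside (−180°, 180°]; subtract 360° → +20.29°.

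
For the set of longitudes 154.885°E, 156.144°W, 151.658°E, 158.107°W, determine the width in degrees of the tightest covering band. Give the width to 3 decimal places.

Sort the longitudes: -158.107°, -156.144°, +151.658°, +154.885°.
Eastward gaps between consecutive values (wrapping around): 1.963°, 307.802°, 3.227°, 47.008°.
Largest gap = 307.802° ⇒ minimal covering band is its complement: 360° − 307.802° = 52.198°.
Band runs from +151.658° eastward to -156.144°, crossing the antimeridian.

52.198°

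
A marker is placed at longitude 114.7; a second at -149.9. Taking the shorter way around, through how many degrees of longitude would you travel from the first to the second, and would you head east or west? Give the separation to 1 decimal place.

Raw difference: -149.9 − 114.7 = -264.6°.
Normalise into (−180°, 180°]: -264.6° + 360° = 95.4°.
Positive ⇒ the second point lies to the east; separation 95.4°.

95.4° east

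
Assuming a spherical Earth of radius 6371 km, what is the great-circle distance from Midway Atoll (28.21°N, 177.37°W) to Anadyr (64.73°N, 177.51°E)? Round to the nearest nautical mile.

Δλ = 177.51 − -177.37 = 354.88°; wrapped into (−180°, 180°]: -5.12°.
Δφ = 64.73 − 28.21 = 36.52°.
a = sin²(Δφ/2) + cos φ₁ · cos φ₂ · sin²(Δλ/2) = 0.098926.
c = 2·atan2(√a, √(1−a)) = 0.63991 rad → d = 6371·c ≈ 4076.88 km ≈ 2201.34 nmi.

2201 nmi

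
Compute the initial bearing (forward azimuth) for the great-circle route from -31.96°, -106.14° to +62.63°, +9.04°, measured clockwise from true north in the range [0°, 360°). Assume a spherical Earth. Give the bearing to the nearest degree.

33°

Δλ = 9.04 − -106.14 = 115.18°.
θ = atan2( sin Δλ · cos φ₂ , cos φ₁ · sin φ₂ − sin φ₁ · cos φ₂ · cos Δλ )
  = atan2(0.41605, 0.64991) = 32.626° → normalised to [0°, 360°): 32.626°.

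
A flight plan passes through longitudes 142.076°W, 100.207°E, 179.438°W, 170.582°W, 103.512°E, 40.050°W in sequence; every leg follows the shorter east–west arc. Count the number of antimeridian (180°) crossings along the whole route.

Leg 1: -142.076° → +100.207°, shortest Δλ = -117.717° (west) — crosses 180°.
Leg 2: +100.207° → -179.438°, shortest Δλ = 80.355° (east) — crosses 180°.
Leg 3: -179.438° → -170.582°, shortest Δλ = 8.856° (east) — does not cross 180°.
Leg 4: -170.582° → +103.512°, shortest Δλ = -85.906° (west) — crosses 180°.
Leg 5: +103.512° → -40.050°, shortest Δλ = -143.562° (west) — does not cross 180°.
Total crossings: 3.

3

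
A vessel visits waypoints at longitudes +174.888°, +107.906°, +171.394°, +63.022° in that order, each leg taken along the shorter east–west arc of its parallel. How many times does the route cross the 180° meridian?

0

Leg 1: +174.888° → +107.906°, shortest Δλ = -66.982° (west) — does not cross 180°.
Leg 2: +107.906° → +171.394°, shortest Δλ = 63.488° (east) — does not cross 180°.
Leg 3: +171.394° → +63.022°, shortest Δλ = -108.372° (west) — does not cross 180°.
Total crossings: 0.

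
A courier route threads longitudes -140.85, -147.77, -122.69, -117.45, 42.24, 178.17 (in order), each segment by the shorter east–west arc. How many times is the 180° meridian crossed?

0

Leg 1: -140.85° → -147.77°, shortest Δλ = -6.92° (west) — does not cross 180°.
Leg 2: -147.77° → -122.69°, shortest Δλ = 25.08° (east) — does not cross 180°.
Leg 3: -122.69° → -117.45°, shortest Δλ = 5.24° (east) — does not cross 180°.
Leg 4: -117.45° → +42.24°, shortest Δλ = 159.69° (east) — does not cross 180°.
Leg 5: +42.24° → +178.17°, shortest Δλ = 135.93° (east) — does not cross 180°.
Total crossings: 0.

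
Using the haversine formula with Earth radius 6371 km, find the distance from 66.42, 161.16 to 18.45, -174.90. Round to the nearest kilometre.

Δλ = -174.90 − 161.16 = -336.06°; wrapped into (−180°, 180°]: 23.94°.
Δφ = 18.45 − 66.42 = -47.97°.
a = sin²(Δφ/2) + cos φ₁ · cos φ₂ · sin²(Δλ/2) = 0.181563.
c = 2·atan2(√a, √(1−a)) = 0.88036 rad → d = 6371·c ≈ 5608.77 km.

5609 km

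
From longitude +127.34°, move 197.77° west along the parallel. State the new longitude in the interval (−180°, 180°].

-70.43°

Start at +127.34°; shift −197.77° → -70.43°.
-70.43° already lies in (−180°, 180°].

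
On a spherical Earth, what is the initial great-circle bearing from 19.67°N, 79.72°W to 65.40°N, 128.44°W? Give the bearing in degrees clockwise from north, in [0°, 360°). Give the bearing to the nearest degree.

338°

Δλ = -128.44 − -79.72 = -48.72°.
θ = atan2( sin Δλ · cos φ₂ , cos φ₁ · sin φ₂ − sin φ₁ · cos φ₂ · cos Δλ )
  = atan2(-0.31283, 0.76374) = -22.274° → normalised to [0°, 360°): 337.726°.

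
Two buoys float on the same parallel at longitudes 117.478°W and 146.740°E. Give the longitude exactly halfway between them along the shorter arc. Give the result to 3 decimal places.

Signed shortest Δλ from -117.478° to +146.740° is -95.782°.
Midpoint longitude = -117.478° + (-95.782°)/2 = -117.478° − 47.891° = -165.369°.
(The naïve average (-117.478 + +146.740)/2 = 14.631° is on the wrong side of the globe.)

165.369°W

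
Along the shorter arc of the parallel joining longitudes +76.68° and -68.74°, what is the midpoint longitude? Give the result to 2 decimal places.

Signed shortest Δλ from +76.68° to -68.74° is -145.42°.
Midpoint longitude = +76.68° + (-145.42°)/2 = +76.68° − 72.71° = +3.97°.

+3.97°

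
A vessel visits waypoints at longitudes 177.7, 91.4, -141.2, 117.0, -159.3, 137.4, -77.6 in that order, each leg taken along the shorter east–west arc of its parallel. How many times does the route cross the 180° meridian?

Leg 1: +177.7° → +91.4°, shortest Δλ = -86.3° (west) — does not cross 180°.
Leg 2: +91.4° → -141.2°, shortest Δλ = 127.4° (east) — crosses 180°.
Leg 3: -141.2° → +117.0°, shortest Δλ = -101.8° (west) — crosses 180°.
Leg 4: +117.0° → -159.3°, shortest Δλ = 83.7° (east) — crosses 180°.
Leg 5: -159.3° → +137.4°, shortest Δλ = -63.3° (west) — crosses 180°.
Leg 6: +137.4° → -77.6°, shortest Δλ = 145.0° (east) — crosses 180°.
Total crossings: 5.

5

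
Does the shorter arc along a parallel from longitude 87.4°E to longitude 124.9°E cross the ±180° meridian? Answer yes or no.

No

Signed shortest Δλ = ((124.9 − 87.4 + 180) mod 360) − 180 = 37.5°.
Going east by 37.5° from +87.4° reaches +124.9° without touching 180°.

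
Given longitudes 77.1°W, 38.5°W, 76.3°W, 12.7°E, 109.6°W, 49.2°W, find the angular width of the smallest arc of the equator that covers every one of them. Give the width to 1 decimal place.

122.3°

Sort the longitudes: -109.6°, -77.1°, -76.3°, -49.2°, -38.5°, +12.7°.
Eastward gaps between consecutive values (wrapping around): 32.5°, 0.8°, 27.1°, 10.7°, 51.2°, 237.7°.
Largest gap = 237.7° ⇒ minimal covering band is its complement: 360° − 237.7° = 122.3°.
Band runs from -109.6° eastward to +12.7°.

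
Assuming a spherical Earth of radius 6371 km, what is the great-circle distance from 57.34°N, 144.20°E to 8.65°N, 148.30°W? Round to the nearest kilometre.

7860 km

Δλ = -148.30 − 144.20 = -292.50°; wrapped into (−180°, 180°]: 67.50°.
Δφ = 8.65 − 57.34 = -48.69°.
a = sin²(Δφ/2) + cos φ₁ · cos φ₂ · sin²(Δλ/2) = 0.334607.
c = 2·atan2(√a, √(1−a)) = 1.23366 rad → d = 6371·c ≈ 7859.65 km.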